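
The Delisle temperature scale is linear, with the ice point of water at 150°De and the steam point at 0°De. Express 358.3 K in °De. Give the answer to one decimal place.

First in Celsius: 358.3 - 273.15 = 85.1500°C.
Linearly onto the Delisle scale: 150 + (85.1500 / 100) × (0 - 150) = 22.3°De.

22.3°De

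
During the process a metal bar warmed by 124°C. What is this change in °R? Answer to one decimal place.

223.2°R

For a temperature interval the offset drops out; only the factor 1.8 applies.
124 × 1.8 = 223.2.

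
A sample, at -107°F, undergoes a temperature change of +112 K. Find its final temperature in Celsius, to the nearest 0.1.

Initial temperature in Celsius: (-107 - 32) × 5/9 = -77.2222°C.
The 112 K change is an interval; Kelvin and Celsius degrees are the same size, so ΔC = +112°C.
Final Celsius temperature: -77.2222 + 112.0000 = 34.7778°C.

34.8°C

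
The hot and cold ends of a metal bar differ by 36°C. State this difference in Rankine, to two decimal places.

64.80°R

Only the scale ratio 1.8 matters for a change in temperature.
36 × 1.8 = 64.80.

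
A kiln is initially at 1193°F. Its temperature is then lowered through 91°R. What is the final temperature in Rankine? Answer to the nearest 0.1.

Initial temperature in Celsius: (1193 - 32) × 5/9 = 645.0000°C.
The 91°R change is an interval, so only the factor 5/9 applies: -91 × 5/9 = -50.5556°C.
Final Celsius temperature: 645.0000 - 50.5556 = 594.4444°C.
In Rankine: 594.4444 × 1.8 + 491.67 = 1561.7°R.

1561.7°R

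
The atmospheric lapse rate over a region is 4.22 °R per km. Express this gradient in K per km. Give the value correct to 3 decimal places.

The quantity depends on a temperature interval, so only the ratio of degree sizes applies; the offset between the scales is irrelevant.
A change of 1°R is a change of 5/9 K, so 4.22 × 5/9 = 2.344.

2.344 K/km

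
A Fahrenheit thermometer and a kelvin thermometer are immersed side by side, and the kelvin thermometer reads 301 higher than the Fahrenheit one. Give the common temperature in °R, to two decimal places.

Let x be the Fahrenheit reading; then the kelvin reading is 5/9·x + 255.372.
(5/9·x + 255.372) - x = 301  ⇒  (-4/9)·x = 45.6278  ⇒  x = -102.6625°F.
In Celsius: (-102.6625 - 32) × 5/9 = -74.8125°C.
In Rankine: -74.8125 × 1.8 + 491.67 = 357.01°R.

357.01°R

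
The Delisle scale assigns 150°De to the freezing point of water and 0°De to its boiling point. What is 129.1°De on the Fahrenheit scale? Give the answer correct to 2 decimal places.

57.08°F

Linear interpolation between the fixed points: C = (129.1 - 150) × 100 / (0 - 150) = 13.9333°C.
Then 13.9333 × 1.8 + 32 = 57.08°F.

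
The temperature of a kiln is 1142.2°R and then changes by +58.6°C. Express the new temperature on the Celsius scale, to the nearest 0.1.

420.0°C

Initial temperature in Celsius: (1142.2 - 491.67) × 5/9 = 361.4056°C.
Final Celsius temperature: 361.4056 + 58.6000 = 420.0056°C.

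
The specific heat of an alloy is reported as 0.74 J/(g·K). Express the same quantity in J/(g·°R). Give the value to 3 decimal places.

Since only a temperature interval is involved, the additive offset between the scales drops out.
A change of 1°R is a change of 5/9 K, so per °R the value is 0.74 × 5/9 = 0.411.

0.411 J/(g·°R)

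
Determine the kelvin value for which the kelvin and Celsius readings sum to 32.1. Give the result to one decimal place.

Let K be the kelvin reading. The Celsius reading is C = 1·K - 273.15.
Require K + C = 32.1: (2)·K - 273.15 = 32.1.
K = (32.1 + 273.15) / (2) = 152.6.

152.6 K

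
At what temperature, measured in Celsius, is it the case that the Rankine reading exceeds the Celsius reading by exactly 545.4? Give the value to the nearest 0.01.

Let C be the Celsius reading. The Rankine reading is R = 1.8·C + 491.67.
Require R - C = 545.4: (0.8)·C + 491.67 = 545.4.
C = (545.4 - 491.67) / (0.8) = 67.16.

67.16°C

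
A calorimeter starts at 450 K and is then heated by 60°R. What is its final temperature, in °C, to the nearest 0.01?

Initial temperature in Celsius: 450 - 273.15 = 176.8500°C.
The 60°R change is an interval, so only the factor 5/9 applies: +60 × 5/9 = +33.3333°C.
Final Celsius temperature: 176.8500 + 33.3333 = 210.1833°C.

210.18°C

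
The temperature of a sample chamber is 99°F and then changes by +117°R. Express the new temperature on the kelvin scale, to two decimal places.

375.37 K

Initial temperature in Celsius: (99 - 32) × 5/9 = 37.2222°C.
The 117°R change is an interval, so only the factor 5/9 applies: +117 × 5/9 = +65.0000°C.
Final Celsius temperature: 37.2222 + 65.0000 = 102.2222°C.
In kelvin: 102.2222 + 273.15 = 375.37 K.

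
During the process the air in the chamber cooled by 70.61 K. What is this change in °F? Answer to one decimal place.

127.1°F

An interval of 1 K corresponds to 1.8°F.
70.61 × 1.8 = 127.1.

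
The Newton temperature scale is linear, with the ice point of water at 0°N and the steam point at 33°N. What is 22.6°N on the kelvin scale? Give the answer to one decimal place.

Linear interpolation between the fixed points: C = (22.6 - 0) × 100 / (33 - 0) = 68.4848°C.
Then 68.4848 + 273.15 = 341.6 K.

341.6 K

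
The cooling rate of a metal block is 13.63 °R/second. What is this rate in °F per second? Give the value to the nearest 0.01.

13.63 °F/second

Since only a temperature interval is involved, the additive offset between the scales drops out.
A change of 1°R is a change of 1°F, so 13.63 × 1 = 13.63.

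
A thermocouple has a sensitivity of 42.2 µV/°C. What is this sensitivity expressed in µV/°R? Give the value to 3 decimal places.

23.444 µV/°R

The quantity depends on a temperature interval, so only the ratio of degree sizes applies; the offset between the scales is irrelevant.
A change of 1°R is a change of 5/9°C, so per °R the value is 42.2 × 5/9 = 23.444.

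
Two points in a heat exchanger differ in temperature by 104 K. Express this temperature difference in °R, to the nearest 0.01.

187.20°R

An interval of 1 K corresponds to 1.8°R.
104 × 1.8 = 187.20.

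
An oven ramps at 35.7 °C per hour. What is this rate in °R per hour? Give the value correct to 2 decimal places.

Since only a temperature interval is involved, the additive offset between the scales drops out.
A change of 1°C is a change of 1.8°R, so 35.7 × 1.8 = 64.26.

64.26 °R/hour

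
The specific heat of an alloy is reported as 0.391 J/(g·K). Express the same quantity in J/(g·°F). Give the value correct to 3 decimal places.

Since only a temperature interval is involved, the additive offset between the scales drops out.
A change of 1°F is a change of 5/9 K, so per °F the value is 0.391 × 5/9 = 0.217.

0.217 J/(g·°F)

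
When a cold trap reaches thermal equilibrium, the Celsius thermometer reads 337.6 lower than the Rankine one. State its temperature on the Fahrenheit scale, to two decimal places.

-314.66°F

Let x be the Rankine reading; then the Celsius reading is 5/9·x - 273.15.
(5/9·x - 273.15) - x = -337.6  ⇒  (-4/9)·x = -64.45  ⇒  x = 145.0125°R.
In Celsius: (145.0125 - 491.67) × 5/9 = -192.5875°C.
In Fahrenheit: -192.5875 × 1.8 + 32 = -314.66°F.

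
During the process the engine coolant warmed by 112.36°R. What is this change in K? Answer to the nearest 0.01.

62.42 K

Only the scale ratio 5/9 matters for a change in temperature.
112.36 × 5/9 = 62.42.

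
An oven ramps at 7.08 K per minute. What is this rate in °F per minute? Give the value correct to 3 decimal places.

12.744 °F/minute

The quantity depends on a temperature interval, so only the ratio of degree sizes applies; the offset between the scales is irrelevant.
A change of 1 K is a change of 1.8°F, so 7.08 × 1.8 = 12.744.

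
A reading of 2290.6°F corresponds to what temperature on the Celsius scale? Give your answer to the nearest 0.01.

1254.78°C

In Celsius: (2290.6 - 32) × 5/9 = 1254.7778°C.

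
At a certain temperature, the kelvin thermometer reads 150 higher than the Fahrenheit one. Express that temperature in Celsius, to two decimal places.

113.94°C

Let x be the Fahrenheit reading; then the kelvin reading is 5/9·x + 255.372.
(5/9·x + 255.372) - x = 150  ⇒  (-4/9)·x = -105.372  ⇒  x = 237.0875°F.
In Celsius: (237.0875 - 32) × 5/9 = 113.94°C.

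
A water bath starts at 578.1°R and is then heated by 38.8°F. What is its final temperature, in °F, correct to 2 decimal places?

157.23°F

Initial temperature in Celsius: (578.1 - 491.67) × 5/9 = 48.0167°C.
The 38.8°F change is an interval, so only the factor 5/9 applies: +38.8 × 5/9 = +21.5556°C.
Final Celsius temperature: 48.0167 + 21.5556 = 69.5722°C.
In Fahrenheit: 69.5722 × 1.8 + 32 = 157.23°F.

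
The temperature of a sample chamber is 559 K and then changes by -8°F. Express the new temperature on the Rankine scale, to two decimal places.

998.20°R

Initial temperature in Celsius: 559 - 273.15 = 285.8500°C.
The 8°F change is an interval, so only the factor 5/9 applies: -8 × 5/9 = -4.4444°C.
Final Celsius temperature: 285.8500 - 4.4444 = 281.4056°C.
In Rankine: 281.4056 × 1.8 + 491.67 = 998.20°R.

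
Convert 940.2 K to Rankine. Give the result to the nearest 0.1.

1692.4°R

In Celsius: 940.2 - 273.15 = 667.0500°C.
In Rankine: 667.0500 × 1.8 + 491.67 = 1692.4°R.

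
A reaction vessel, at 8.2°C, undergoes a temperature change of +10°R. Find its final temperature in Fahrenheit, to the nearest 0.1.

56.8°F

The 10°R change is an interval, so only the factor 5/9 applies: +10 × 5/9 = +5.5556°C.
Final Celsius temperature: 8.2000 + 5.5556 = 13.7556°C.
In Fahrenheit: 13.7556 × 1.8 + 32 = 56.8°F.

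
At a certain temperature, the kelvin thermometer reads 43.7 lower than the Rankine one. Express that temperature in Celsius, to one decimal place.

Let x be the Rankine reading; then the kelvin reading is 5/9·x.
(5/9·x) - x = -43.7  ⇒  (-4/9)·x = -43.7  ⇒  x = 98.3250°R.
In Celsius: (98.325 - 491.67) × 5/9 = -218.5°C.

-218.5°C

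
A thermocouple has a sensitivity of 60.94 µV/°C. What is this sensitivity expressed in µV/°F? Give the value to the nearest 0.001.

The quantity depends on a temperature interval, so only the ratio of degree sizes applies; the offset between the scales is irrelevant.
A change of 1°F is a change of 5/9°C, so per °F the value is 60.94 × 5/9 = 33.856.

33.856 µV/°F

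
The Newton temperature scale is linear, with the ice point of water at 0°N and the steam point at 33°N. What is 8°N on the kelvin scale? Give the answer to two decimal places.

297.39 K

Linear interpolation between the fixed points: C = (8 - 0) × 100 / (33 - 0) = 24.2424°C.
Then 24.2424 + 273.15 = 297.39 K.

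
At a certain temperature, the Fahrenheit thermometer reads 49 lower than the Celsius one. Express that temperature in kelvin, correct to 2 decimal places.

Let x be the Celsius reading; then the Fahrenheit reading is 1.8·x + 32.
(1.8·x + 32) - x = -49  ⇒  (0.8)·x = -81  ⇒  x = -101.2500°C.
In kelvin: -101.2500 + 273.15 = 171.90 K.

171.90 K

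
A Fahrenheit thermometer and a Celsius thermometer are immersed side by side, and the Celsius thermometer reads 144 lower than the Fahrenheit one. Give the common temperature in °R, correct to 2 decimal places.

743.67°R

Let x be the Fahrenheit reading; then the Celsius reading is 5/9·x - 17.7778.
(5/9·x - 17.7778) - x = -144  ⇒  (-4/9)·x = -126.222  ⇒  x = 284.0000°F.
In Celsius: (284 - 32) × 5/9 = 140.0000°C.
In Rankine: 140.0000 × 1.8 + 491.67 = 743.67°R.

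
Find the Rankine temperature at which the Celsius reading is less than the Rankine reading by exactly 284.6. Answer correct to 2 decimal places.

25.76°R

Let R be the Rankine reading. The Celsius reading is C = 5/9·R - 273.15.
Require C - R = -284.6: (-4/9)·R - 273.15 = -284.6.
R = (-284.6 + 273.15) / (-4/9) = 25.76.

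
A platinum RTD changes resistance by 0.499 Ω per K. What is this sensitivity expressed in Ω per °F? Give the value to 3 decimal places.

0.277 Ω per °F

The quantity depends on a temperature interval, so only the ratio of degree sizes applies; the offset between the scales is irrelevant.
A change of 1°F is a change of 5/9 K, so per °F the value is 0.499 × 5/9 = 0.277.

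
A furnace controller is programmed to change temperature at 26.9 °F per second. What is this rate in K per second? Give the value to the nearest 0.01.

14.94 K/second

The quantity depends on a temperature interval, so only the ratio of degree sizes applies; the offset between the scales is irrelevant.
A change of 1°F is a change of 5/9 K, so 26.9 × 5/9 = 14.94.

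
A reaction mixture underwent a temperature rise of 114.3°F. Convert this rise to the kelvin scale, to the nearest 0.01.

An interval of 1°F corresponds to 5/9 K.
114.3 × 5/9 = 63.50.

63.50 K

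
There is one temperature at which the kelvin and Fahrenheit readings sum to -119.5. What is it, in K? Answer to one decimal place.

Let K be the kelvin reading. The Fahrenheit reading is F = 1.8·K - 459.67.
Require K + F = -119.5: (2.8)·K - 459.67 = -119.5.
K = (-119.5 + 459.67) / (2.8) = 121.5.

121.5 K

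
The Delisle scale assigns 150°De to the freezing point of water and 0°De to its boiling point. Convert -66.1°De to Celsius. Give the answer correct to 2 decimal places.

144.07°C

Linear interpolation between the fixed points: C = (-66.1 - 150) × 100 / (0 - 150) = 144.0667°C.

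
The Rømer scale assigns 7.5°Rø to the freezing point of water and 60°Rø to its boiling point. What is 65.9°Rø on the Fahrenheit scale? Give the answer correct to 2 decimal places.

Linear interpolation between the fixed points: C = (65.9 - 7.5) × 100 / (60 - 7.5) = 111.2381°C.
Then 111.2381 × 1.8 + 32 = 232.23°F.

232.23°F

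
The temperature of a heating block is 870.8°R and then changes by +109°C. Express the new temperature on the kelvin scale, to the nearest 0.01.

592.78 K

Initial temperature in Celsius: (870.8 - 491.67) × 5/9 = 210.6278°C.
Final Celsius temperature: 210.6278 + 109.0000 = 319.6278°C.
In kelvin: 319.6278 + 273.15 = 592.78 K.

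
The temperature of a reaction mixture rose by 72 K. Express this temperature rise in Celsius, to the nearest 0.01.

Kelvin and Celsius degrees are the same size, so the interval is unchanged: 72.00.

72.00°C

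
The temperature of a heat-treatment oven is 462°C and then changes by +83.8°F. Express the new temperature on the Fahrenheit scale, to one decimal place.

947.4°F

The 83.8°F change is an interval, so only the factor 5/9 applies: +83.8 × 5/9 = +46.5556°C.
Final Celsius temperature: 462.0000 + 46.5556 = 508.5556°C.
In Fahrenheit: 508.5556 × 1.8 + 32 = 947.4°F.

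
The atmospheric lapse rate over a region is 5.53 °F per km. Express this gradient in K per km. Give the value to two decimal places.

The quantity depends on a temperature interval, so only the ratio of degree sizes applies; the offset between the scales is irrelevant.
A change of 1°F is a change of 5/9 K, so 5.53 × 5/9 = 3.07.

3.07 K/km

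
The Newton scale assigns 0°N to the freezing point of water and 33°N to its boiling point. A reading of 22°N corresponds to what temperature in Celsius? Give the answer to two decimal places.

66.67°C

Linear interpolation between the fixed points: C = (22 - 0) × 100 / (33 - 0) = 66.6667°C.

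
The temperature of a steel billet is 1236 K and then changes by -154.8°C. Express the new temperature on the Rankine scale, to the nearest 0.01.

1946.16°R

Initial temperature in Celsius: 1236 - 273.15 = 962.8500°C.
Final Celsius temperature: 962.8500 - 154.8000 = 808.0500°C.
In Rankine: 808.0500 × 1.8 + 491.67 = 1946.16°R.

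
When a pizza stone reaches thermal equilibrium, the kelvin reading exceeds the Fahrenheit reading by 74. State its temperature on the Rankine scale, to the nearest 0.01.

Let x be the Fahrenheit reading; then the kelvin reading is 5/9·x + 255.372.
(5/9·x + 255.372) - x = 74  ⇒  (-4/9)·x = -181.372  ⇒  x = 408.0875°F.
In Celsius: (408.0875 - 32) × 5/9 = 208.9375°C.
In Rankine: 208.9375 × 1.8 + 491.67 = 867.76°R.

867.76°R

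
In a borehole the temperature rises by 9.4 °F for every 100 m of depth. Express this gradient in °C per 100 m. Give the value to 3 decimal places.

Since only a temperature interval is involved, the additive offset between the scales drops out.
A change of 1°F is a change of 5/9°C, so 9.4 × 5/9 = 5.222.

5.222 °C/100 m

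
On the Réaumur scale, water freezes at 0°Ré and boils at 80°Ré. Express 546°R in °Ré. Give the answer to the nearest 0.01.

First in Celsius: (546 - 491.67) × 5/9 = 30.1833°C.
Linearly onto the Réaumur scale: 0 + (30.1833 / 100) × (80 - 0) = 24.15°Ré.

24.15°Ré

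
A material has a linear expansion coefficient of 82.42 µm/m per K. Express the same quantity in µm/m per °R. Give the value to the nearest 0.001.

45.789 µm/m per °R

The quantity depends on a temperature interval, so only the ratio of degree sizes applies; the offset between the scales is irrelevant.
A change of 1°R is a change of 5/9 K, so per °R the value is 82.42 × 5/9 = 45.789.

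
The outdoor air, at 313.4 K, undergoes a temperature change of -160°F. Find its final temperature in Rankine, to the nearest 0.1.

Initial temperature in Celsius: 313.4 - 273.15 = 40.2500°C.
The 160°F change is an interval, so only the factor 5/9 applies: -160 × 5/9 = -88.8889°C.
Final Celsius temperature: 40.2500 - 88.8889 = -48.6389°C.
In Rankine: -48.6389 × 1.8 + 491.67 = 404.1°R.

404.1°R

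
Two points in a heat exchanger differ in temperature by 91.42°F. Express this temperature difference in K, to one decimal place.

50.8 K

An interval of 1°F corresponds to 5/9 K.
91.42 × 5/9 = 50.8.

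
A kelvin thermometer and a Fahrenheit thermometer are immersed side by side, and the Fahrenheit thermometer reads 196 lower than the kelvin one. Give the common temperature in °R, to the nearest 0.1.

593.3°R

Let x be the kelvin reading; then the Fahrenheit reading is 1.8·x - 459.67.
(1.8·x - 459.67) - x = -196  ⇒  (0.8)·x = 263.67  ⇒  x = 329.5875 K.
In Celsius: 329.5875 - 273.15 = 56.4375°C.
In Rankine: 56.4375 × 1.8 + 491.67 = 593.3°R.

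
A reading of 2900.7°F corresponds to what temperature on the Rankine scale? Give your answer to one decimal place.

3360.4°R

In Celsius: (2900.7 - 32) × 5/9 = 1593.7222°C.
In Rankine: 1593.7222 × 1.8 + 491.67 = 3360.4°R.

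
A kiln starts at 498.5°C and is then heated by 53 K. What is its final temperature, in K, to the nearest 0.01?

824.65 K

The 53 K change is an interval; Kelvin and Celsius degrees are the same size, so ΔC = +53°C.
Final Celsius temperature: 498.5000 + 53.0000 = 551.5000°C.
In kelvin: 551.5000 + 273.15 = 824.65 K.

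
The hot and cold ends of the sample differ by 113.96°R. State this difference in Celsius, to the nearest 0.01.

63.31°C

For a temperature interval the offset drops out; only the factor 5/9 applies.
113.96 × 5/9 = 63.31.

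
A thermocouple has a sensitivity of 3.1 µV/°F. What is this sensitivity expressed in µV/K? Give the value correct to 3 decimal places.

5.580 µV/K

The quantity depends on a temperature interval, so only the ratio of degree sizes applies; the offset between the scales is irrelevant.
A change of 1 K is a change of 1.8°F, so per K the value is 3.1 × 1.8 = 5.580.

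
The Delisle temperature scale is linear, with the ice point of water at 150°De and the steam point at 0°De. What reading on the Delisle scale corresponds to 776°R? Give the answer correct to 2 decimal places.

First in Celsius: (776 - 491.67) × 5/9 = 157.9611°C.
Linearly onto the Delisle scale: 150 + (157.9611 / 100) × (0 - 150) = -86.94°De.

-86.94°De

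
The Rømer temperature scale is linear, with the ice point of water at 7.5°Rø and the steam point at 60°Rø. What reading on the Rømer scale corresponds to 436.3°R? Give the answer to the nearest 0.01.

-8.65°Rø

First in Celsius: (436.3 - 491.67) × 5/9 = -30.7611°C.
Linearly onto the Rømer scale: 7.5 + (-30.7611 / 100) × (60 - 7.5) = -8.65°Rø.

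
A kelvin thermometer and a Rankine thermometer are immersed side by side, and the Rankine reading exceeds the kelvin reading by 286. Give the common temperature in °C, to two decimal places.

84.35°C

Let x be the kelvin reading; then the Rankine reading is 1.8·x.
(1.8·x) - x = 286  ⇒  (0.8)·x = 286  ⇒  x = 357.5000 K.
In Celsius: 357.5 - 273.15 = 84.35°C.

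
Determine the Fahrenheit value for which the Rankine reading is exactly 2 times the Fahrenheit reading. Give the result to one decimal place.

459.7°F

Let F be the Fahrenheit reading. The Rankine reading is R = 1·F + 459.67.
Require R = 2·F: 1·F + 459.67 = 2·F.
(-1)·F = -459.67  ⇒  F = 459.7.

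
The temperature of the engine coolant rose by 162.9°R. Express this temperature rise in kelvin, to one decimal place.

For a temperature interval the offset drops out; only the factor 5/9 applies.
162.9 × 5/9 = 90.5.

90.5 K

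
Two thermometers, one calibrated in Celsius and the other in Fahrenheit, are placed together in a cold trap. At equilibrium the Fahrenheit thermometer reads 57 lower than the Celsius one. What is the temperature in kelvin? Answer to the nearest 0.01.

Let x be the Celsius reading; then the Fahrenheit reading is 1.8·x + 32.
(1.8·x + 32) - x = -57  ⇒  (0.8)·x = -89  ⇒  x = -111.2500°C.
In kelvin: -111.2500 + 273.15 = 161.90 K.

161.90 K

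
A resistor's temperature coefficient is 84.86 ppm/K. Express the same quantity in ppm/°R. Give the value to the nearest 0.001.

47.144 ppm/°R

The quantity depends on a temperature interval, so only the ratio of degree sizes applies; the offset between the scales is irrelevant.
A change of 1°R is a change of 5/9 K, so per °R the value is 84.86 × 5/9 = 47.144.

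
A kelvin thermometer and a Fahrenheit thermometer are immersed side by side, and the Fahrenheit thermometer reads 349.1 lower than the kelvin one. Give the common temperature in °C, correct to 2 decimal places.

Let x be the kelvin reading; then the Fahrenheit reading is 1.8·x - 459.67.
(1.8·x - 459.67) - x = -349.1  ⇒  (0.8)·x = 110.57  ⇒  x = 138.2125 K.
In Celsius: 138.2125 - 273.15 = -134.94°C.

-134.94°C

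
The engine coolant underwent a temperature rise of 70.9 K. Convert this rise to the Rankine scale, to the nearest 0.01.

For a temperature interval the offset drops out; only the factor 1.8 applies.
70.9 × 1.8 = 127.62.

127.62°R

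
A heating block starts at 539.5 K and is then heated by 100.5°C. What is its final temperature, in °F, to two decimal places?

Initial temperature in Celsius: 539.5 - 273.15 = 266.3500°C.
Final Celsius temperature: 266.3500 + 100.5000 = 366.8500°C.
In Fahrenheit: 366.8500 × 1.8 + 32 = 692.33°F.

692.33°F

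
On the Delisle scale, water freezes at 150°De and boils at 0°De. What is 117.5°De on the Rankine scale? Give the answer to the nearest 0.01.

530.67°R

Linear interpolation between the fixed points: C = (117.5 - 150) × 100 / (0 - 150) = 21.6667°C.
Then 21.6667 × 1.8 + 491.67 = 530.67°R.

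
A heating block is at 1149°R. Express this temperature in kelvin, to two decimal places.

638.33 K

In Celsius: (1149 - 491.67) × 5/9 = 365.1833°C.
In kelvin: 365.1833 + 273.15 = 638.33 K.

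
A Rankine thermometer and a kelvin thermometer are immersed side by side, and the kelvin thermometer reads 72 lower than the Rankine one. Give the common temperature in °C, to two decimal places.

-183.15°C

Let x be the Rankine reading; then the kelvin reading is 5/9·x.
(5/9·x) - x = -72  ⇒  (-4/9)·x = -72  ⇒  x = 162.0000°R.
In Celsius: (162 - 491.67) × 5/9 = -183.15°C.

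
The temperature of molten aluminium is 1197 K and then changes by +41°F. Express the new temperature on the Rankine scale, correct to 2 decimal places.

2195.60°R

Initial temperature in Celsius: 1197 - 273.15 = 923.8500°C.
The 41°F change is an interval, so only the factor 5/9 applies: +41 × 5/9 = +22.7778°C.
Final Celsius temperature: 923.8500 + 22.7778 = 946.6278°C.
In Rankine: 946.6278 × 1.8 + 491.67 = 2195.60°R.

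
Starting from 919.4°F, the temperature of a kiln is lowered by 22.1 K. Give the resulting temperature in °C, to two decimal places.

470.90°C

Initial temperature in Celsius: (919.4 - 32) × 5/9 = 493.0000°C.
The 22.1 K change is an interval; Kelvin and Celsius degrees are the same size, so ΔC = -22.1°C.
Final Celsius temperature: 493.0000 - 22.1000 = 470.9000°C.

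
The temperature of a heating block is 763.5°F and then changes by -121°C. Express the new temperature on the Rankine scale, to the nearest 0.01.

Initial temperature in Celsius: (763.5 - 32) × 5/9 = 406.3889°C.
Final Celsius temperature: 406.3889 - 121.0000 = 285.3889°C.
In Rankine: 285.3889 × 1.8 + 491.67 = 1005.37°R.

1005.37°R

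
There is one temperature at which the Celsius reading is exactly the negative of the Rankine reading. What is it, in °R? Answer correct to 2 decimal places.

Let R be the Rankine reading. The Celsius reading is C = 5/9·R - 273.15.
Require C = -1·R: 5/9·R - 273.15 = -1·R.
(14/9)·R = 273.15  ⇒  R = 175.60.

175.60°R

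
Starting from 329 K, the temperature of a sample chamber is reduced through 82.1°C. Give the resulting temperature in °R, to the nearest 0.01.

Initial temperature in Celsius: 329 - 273.15 = 55.8500°C.
Final Celsius temperature: 55.8500 - 82.1000 = -26.2500°C.
In Rankine: -26.2500 × 1.8 + 491.67 = 444.42°R.

444.42°R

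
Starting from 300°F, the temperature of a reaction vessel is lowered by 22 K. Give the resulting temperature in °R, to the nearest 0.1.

Initial temperature in Celsius: (300 - 32) × 5/9 = 148.8889°C.
The 22 K change is an interval; Kelvin and Celsius degrees are the same size, so ΔC = -22°C.
Final Celsius temperature: 148.8889 - 22.0000 = 126.8889°C.
In Rankine: 126.8889 × 1.8 + 491.67 = 720.1°R.

720.1°R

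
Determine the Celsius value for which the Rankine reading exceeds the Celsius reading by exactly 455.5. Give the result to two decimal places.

Let C be the Celsius reading. The Rankine reading is R = 1.8·C + 491.67.
Require R - C = 455.5: (0.8)·C + 491.67 = 455.5.
C = (455.5 - 491.67) / (0.8) = -45.21.

-45.21°C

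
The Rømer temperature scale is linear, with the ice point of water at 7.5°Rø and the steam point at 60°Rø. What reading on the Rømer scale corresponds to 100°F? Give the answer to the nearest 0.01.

27.33°Rø

First in Celsius: (100 - 32) × 5/9 = 37.7778°C.
Linearly onto the Rømer scale: 7.5 + (37.7778 / 100) × (60 - 7.5) = 27.33°Rø.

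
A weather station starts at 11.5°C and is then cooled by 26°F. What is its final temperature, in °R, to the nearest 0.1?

The 26°F change is an interval, so only the factor 5/9 applies: -26 × 5/9 = -14.4444°C.
Final Celsius temperature: 11.5000 - 14.4444 = -2.9444°C.
In Rankine: -2.9444 × 1.8 + 491.67 = 486.4°R.

486.4°R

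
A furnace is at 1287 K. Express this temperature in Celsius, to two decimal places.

1013.85°C

In Celsius: 1287 - 273.15 = 1013.8500°C.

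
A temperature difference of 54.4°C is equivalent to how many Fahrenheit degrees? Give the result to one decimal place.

For a temperature interval the offset drops out; only the factor 1.8 applies.
54.4 × 1.8 = 97.9.

97.9°F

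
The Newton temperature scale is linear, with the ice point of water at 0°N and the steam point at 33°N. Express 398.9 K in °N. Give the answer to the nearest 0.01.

First in Celsius: 398.9 - 273.15 = 125.7500°C.
Linearly onto the Newton scale: 0 + (125.7500 / 100) × (33 - 0) = 41.50°N.

41.50°N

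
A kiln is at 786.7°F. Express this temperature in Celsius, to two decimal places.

In Celsius: (786.7 - 32) × 5/9 = 419.2778°C.

419.28°C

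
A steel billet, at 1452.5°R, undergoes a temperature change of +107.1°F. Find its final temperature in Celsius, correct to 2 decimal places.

Initial temperature in Celsius: (1452.5 - 491.67) × 5/9 = 533.7944°C.
The 107.1°F change is an interval, so only the factor 5/9 applies: +107.1 × 5/9 = +59.5000°C.
Final Celsius temperature: 533.7944 + 59.5000 = 593.2944°C.

593.29°C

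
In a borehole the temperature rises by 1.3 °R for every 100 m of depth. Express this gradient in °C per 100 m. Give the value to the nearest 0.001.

The quantity depends on a temperature interval, so only the ratio of degree sizes applies; the offset between the scales is irrelevant.
A change of 1°R is a change of 5/9°C, so 1.3 × 5/9 = 0.722.

0.722 °C/100 m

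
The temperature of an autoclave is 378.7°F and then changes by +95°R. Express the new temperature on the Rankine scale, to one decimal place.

933.4°R

Initial temperature in Celsius: (378.7 - 32) × 5/9 = 192.6111°C.
The 95°R change is an interval, so only the factor 5/9 applies: +95 × 5/9 = +52.7778°C.
Final Celsius temperature: 192.6111 + 52.7778 = 245.3889°C.
In Rankine: 245.3889 × 1.8 + 491.67 = 933.4°R.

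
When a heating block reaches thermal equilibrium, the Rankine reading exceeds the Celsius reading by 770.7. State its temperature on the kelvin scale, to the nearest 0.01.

621.94 K

Let x be the Celsius reading; then the Rankine reading is 1.8·x + 491.67.
(1.8·x + 491.67) - x = 770.7  ⇒  (0.8)·x = 279.03  ⇒  x = 348.7875°C.
In kelvin: 348.7875 + 273.15 = 621.94 K.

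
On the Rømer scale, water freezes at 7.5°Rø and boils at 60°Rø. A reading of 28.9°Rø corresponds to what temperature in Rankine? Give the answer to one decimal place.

Linear interpolation between the fixed points: C = (28.9 - 7.5) × 100 / (60 - 7.5) = 40.7619°C.
Then 40.7619 × 1.8 + 491.67 = 565.0°R.

565.0°R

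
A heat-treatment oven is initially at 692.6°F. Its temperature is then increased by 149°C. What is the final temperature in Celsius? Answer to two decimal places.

Initial temperature in Celsius: (692.6 - 32) × 5/9 = 367.0000°C.
Final Celsius temperature: 367.0000 + 149.0000 = 516.0000°C.

516.00°C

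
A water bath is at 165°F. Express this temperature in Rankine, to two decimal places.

In Celsius: (165 - 32) × 5/9 = 73.8889°C.
In Rankine: 73.8889 × 1.8 + 491.67 = 624.67°R.

624.67°R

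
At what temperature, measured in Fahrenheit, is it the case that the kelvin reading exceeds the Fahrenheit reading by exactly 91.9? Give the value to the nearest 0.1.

Let F be the Fahrenheit reading. The kelvin reading is K = 5/9·F + 255.372.
Require K - F = 91.9: (-4/9)·F + 255.372 = 91.9.
F = (91.9 - 255.372) / (-4/9) = 367.8.

367.8°F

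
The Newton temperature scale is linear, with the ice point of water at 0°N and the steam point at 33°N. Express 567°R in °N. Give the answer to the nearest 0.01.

First in Celsius: (567 - 491.67) × 5/9 = 41.8500°C.
Linearly onto the Newton scale: 0 + (41.8500 / 100) × (33 - 0) = 13.81°N.

13.81°N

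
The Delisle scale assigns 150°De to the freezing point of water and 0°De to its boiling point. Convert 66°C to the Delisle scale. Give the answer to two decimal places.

Linearly onto the Delisle scale: 150 + (66.0000 / 100) × (0 - 150) = 51.00°De.

51.00°De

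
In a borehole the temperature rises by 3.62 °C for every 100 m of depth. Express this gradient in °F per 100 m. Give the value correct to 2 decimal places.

The quantity depends on a temperature interval, so only the ratio of degree sizes applies; the offset between the scales is irrelevant.
A change of 1°C is a change of 1.8°F, so 3.62 × 1.8 = 6.52.

6.52 °F/100 m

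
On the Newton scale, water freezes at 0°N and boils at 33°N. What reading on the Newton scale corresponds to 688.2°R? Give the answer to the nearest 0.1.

First in Celsius: (688.2 - 491.67) × 5/9 = 109.1833°C.
Linearly onto the Newton scale: 0 + (109.1833 / 100) × (33 - 0) = 36.0°N.

36.0°N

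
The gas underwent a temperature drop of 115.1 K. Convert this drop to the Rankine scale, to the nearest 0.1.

207.2°R

For a temperature interval the offset drops out; only the factor 1.8 applies.
115.1 × 1.8 = 207.2.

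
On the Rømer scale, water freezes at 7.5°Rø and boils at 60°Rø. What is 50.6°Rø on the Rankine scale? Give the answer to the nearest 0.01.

Linear interpolation between the fixed points: C = (50.6 - 7.5) × 100 / (60 - 7.5) = 82.0952°C.
Then 82.0952 × 1.8 + 491.67 = 639.44°R.

639.44°R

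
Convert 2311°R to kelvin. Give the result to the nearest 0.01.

In Celsius: (2311 - 491.67) × 5/9 = 1010.7389°C.
In kelvin: 1010.7389 + 273.15 = 1283.89 K.

1283.89 K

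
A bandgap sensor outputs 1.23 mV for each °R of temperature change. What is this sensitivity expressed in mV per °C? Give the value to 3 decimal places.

Since only a temperature interval is involved, the additive offset between the scales drops out.
A change of 1°C is a change of 1.8°R, so per °C the value is 1.23 × 1.8 = 2.214.

2.214 mV per °C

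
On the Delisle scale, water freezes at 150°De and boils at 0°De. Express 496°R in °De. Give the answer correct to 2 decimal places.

146.39°De

First in Celsius: (496 - 491.67) × 5/9 = 2.4056°C.
Linearly onto the Delisle scale: 150 + (2.4056 / 100) × (0 - 150) = 146.39°De.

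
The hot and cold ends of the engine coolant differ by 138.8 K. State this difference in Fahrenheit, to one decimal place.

For a temperature interval the offset drops out; only the factor 1.8 applies.
138.8 × 1.8 = 249.8.

249.8°F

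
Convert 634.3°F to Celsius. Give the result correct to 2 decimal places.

In Celsius: (634.3 - 32) × 5/9 = 334.6111°C.

334.61°C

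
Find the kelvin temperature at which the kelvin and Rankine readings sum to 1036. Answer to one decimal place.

370.0 K

Let K be the kelvin reading. The Rankine reading is R = 1.8·K.
Require K + R = 1036: (2.8)·K = 1036.
K = (1036) / (2.8) = 370.0.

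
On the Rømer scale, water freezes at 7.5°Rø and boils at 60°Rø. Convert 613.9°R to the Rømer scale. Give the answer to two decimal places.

43.15°Rø

First in Celsius: (613.9 - 491.67) × 5/9 = 67.9056°C.
Linearly onto the Rømer scale: 7.5 + (67.9056 / 100) × (60 - 7.5) = 43.15°Rø.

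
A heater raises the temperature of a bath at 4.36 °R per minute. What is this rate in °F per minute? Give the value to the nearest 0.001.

Since only a temperature interval is involved, the additive offset between the scales drops out.
A change of 1°R is a change of 1°F, so 4.36 × 1 = 4.360.

4.360 °F/minute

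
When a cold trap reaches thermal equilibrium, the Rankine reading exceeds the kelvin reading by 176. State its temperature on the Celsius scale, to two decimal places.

Let x be the kelvin reading; then the Rankine reading is 1.8·x.
(1.8·x) - x = 176  ⇒  (0.8)·x = 176  ⇒  x = 220.0000 K.
In Celsius: 220 - 273.15 = -53.15°C.

-53.15°C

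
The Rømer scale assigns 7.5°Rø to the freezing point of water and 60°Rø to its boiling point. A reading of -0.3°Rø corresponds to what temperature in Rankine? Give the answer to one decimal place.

Linear interpolation between the fixed points: C = (-0.3 - 7.5) × 100 / (60 - 7.5) = -14.8571°C.
Then -14.8571 × 1.8 + 491.67 = 464.9°R.

464.9°R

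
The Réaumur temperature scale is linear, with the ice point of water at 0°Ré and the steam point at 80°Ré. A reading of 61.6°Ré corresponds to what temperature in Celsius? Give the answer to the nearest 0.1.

Linear interpolation between the fixed points: C = (61.6 - 0) × 100 / (80 - 0) = 77.0000°C.

77.0°C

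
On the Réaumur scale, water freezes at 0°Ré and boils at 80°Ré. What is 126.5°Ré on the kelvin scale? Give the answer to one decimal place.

Linear interpolation between the fixed points: C = (126.5 - 0) × 100 / (80 - 0) = 158.1250°C.
Then 158.1250 + 273.15 = 431.3 K.

431.3 K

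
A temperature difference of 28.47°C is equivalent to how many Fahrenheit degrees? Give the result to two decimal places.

An interval of 1°C corresponds to 1.8°F.
28.47 × 1.8 = 51.25.

51.25°F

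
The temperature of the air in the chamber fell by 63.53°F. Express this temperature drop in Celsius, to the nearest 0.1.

35.3°C

Only the scale ratio 5/9 matters for a change in temperature.
63.53 × 5/9 = 35.3.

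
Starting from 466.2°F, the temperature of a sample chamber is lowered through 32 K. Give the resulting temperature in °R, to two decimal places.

868.27°R

Initial temperature in Celsius: (466.2 - 32) × 5/9 = 241.2222°C.
The 32 K change is an interval; Kelvin and Celsius degrees are the same size, so ΔC = -32°C.
Final Celsius temperature: 241.2222 - 32.0000 = 209.2222°C.
In Rankine: 209.2222 × 1.8 + 491.67 = 868.27°R.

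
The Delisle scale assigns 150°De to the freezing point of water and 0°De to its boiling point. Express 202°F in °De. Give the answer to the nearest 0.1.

8.3°De

First in Celsius: (202 - 32) × 5/9 = 94.4444°C.
Linearly onto the Delisle scale: 150 + (94.4444 / 100) × (0 - 150) = 8.3°De.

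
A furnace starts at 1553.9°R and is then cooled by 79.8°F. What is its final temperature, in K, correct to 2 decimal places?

818.94 K

Initial temperature in Celsius: (1553.9 - 491.67) × 5/9 = 590.1278°C.
The 79.8°F change is an interval, so only the factor 5/9 applies: -79.8 × 5/9 = -44.3333°C.
Final Celsius temperature: 590.1278 - 44.3333 = 545.7944°C.
In kelvin: 545.7944 + 273.15 = 818.94 K.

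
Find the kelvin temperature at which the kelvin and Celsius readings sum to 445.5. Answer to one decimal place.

359.3 K

Let K be the kelvin reading. The Celsius reading is C = 1·K - 273.15.
Require K + C = 445.5: (2)·K - 273.15 = 445.5.
K = (445.5 + 273.15) / (2) = 359.3.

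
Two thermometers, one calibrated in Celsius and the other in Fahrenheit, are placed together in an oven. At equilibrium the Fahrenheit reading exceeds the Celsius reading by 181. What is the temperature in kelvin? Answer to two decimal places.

Let x be the Celsius reading; then the Fahrenheit reading is 1.8·x + 32.
(1.8·x + 32) - x = 181  ⇒  (0.8)·x = 149  ⇒  x = 186.2500°C.
In kelvin: 186.2500 + 273.15 = 459.40 K.

459.40 K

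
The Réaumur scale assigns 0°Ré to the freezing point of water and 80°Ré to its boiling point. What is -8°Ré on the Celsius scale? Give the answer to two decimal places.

-10.00°C

Linear interpolation between the fixed points: C = (-8 - 0) × 100 / (80 - 0) = -10.0000°C.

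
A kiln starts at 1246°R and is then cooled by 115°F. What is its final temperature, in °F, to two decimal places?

Initial temperature in Celsius: (1246 - 491.67) × 5/9 = 419.0722°C.
The 115°F change is an interval, so only the factor 5/9 applies: -115 × 5/9 = -63.8889°C.
Final Celsius temperature: 419.0722 - 63.8889 = 355.1833°C.
In Fahrenheit: 355.1833 × 1.8 + 32 = 671.33°F.

671.33°F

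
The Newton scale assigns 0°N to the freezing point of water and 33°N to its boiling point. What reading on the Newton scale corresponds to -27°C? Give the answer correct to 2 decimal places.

-8.91°N

Linearly onto the Newton scale: 0 + (-27.0000 / 100) × (33 - 0) = -8.91°N.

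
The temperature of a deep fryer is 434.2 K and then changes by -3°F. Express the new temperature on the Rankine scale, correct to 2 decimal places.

Initial temperature in Celsius: 434.2 - 273.15 = 161.0500°C.
The 3°F change is an interval, so only the factor 5/9 applies: -3 × 5/9 = -1.6667°C.
Final Celsius temperature: 161.0500 - 1.6667 = 159.3833°C.
In Rankine: 159.3833 × 1.8 + 491.67 = 778.56°R.

778.56°R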